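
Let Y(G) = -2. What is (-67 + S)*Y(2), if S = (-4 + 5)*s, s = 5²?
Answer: 84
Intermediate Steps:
s = 25
S = 25 (S = (-4 + 5)*25 = 1*25 = 25)
(-67 + S)*Y(2) = (-67 + 25)*(-2) = -42*(-2) = 84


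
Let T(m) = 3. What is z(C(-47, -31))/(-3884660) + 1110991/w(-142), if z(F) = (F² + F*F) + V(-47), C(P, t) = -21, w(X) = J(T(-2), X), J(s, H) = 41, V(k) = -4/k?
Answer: 101421823154521/3742869910 ≈ 27097.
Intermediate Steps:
w(X) = 41
z(F) = 4/47 + 2*F² (z(F) = (F² + F*F) - 4/(-47) = (F² + F²) - 4*(-1/47) = 2*F² + 4/47 = 4/47 + 2*F²)
z(C(-47, -31))/(-3884660) + 1110991/w(-142) = (4/47 + 2*(-21)²)/(-3884660) + 1110991/41 = (4/47 + 2*441)*(-1/3884660) + 1110991*(1/41) = (4/47 + 882)*(-1/3884660) + 1110991/41 = (41458/47)*(-1/3884660) + 1110991/41 = -20729/91289510 + 1110991/41 = 101421823154521/3742869910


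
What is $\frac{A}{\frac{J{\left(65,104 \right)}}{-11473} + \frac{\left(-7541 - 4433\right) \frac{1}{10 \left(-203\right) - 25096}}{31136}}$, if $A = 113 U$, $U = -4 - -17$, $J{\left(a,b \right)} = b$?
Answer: $- \frac{13204701997344}{81354839} \approx -1.6231 \cdot 10^{5}$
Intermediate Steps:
$U = 13$ ($U = -4 + 17 = 13$)
$A = 1469$ ($A = 113 \cdot 13 = 1469$)
$\frac{A}{\frac{J{\left(65,104 \right)}}{-11473} + \frac{\left(-7541 - 4433\right) \frac{1}{10 \left(-203\right) - 25096}}{31136}} = \frac{1469}{\frac{104}{-11473} + \frac{\left(-7541 - 4433\right) \frac{1}{10 \left(-203\right) - 25096}}{31136}} = \frac{1469}{104 \left(- \frac{1}{11473}\right) + - \frac{11974}{-2030 - 25096} \cdot \frac{1}{31136}} = \frac{1469}{- \frac{104}{11473} + - \frac{11974}{-27126} \cdot \frac{1}{31136}} = \frac{1469}{- \frac{104}{11473} + \left(-11974\right) \left(- \frac{1}{27126}\right) \frac{1}{31136}} = \frac{1469}{- \frac{104}{11473} + \frac{5987}{13563} \cdot \frac{1}{31136}} = \frac{1469}{- \frac{104}{11473} + \frac{5987}{422297568}} = \frac{1469}{- \frac{81354839}{8988905376}} = 1469 \left(- \frac{8988905376}{81354839}\right) = - \frac{13204701997344}{81354839}$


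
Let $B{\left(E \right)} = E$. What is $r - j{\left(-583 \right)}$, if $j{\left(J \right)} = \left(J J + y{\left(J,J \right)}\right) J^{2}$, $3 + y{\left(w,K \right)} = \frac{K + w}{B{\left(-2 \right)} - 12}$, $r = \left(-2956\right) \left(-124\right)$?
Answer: $- \frac{808860178057}{7} \approx -1.1555 \cdot 10^{11}$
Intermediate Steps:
$r = 366544$
$y{\left(w,K \right)} = -3 - \frac{K}{14} - \frac{w}{14}$ ($y{\left(w,K \right)} = -3 + \frac{K + w}{-2 - 12} = -3 + \frac{K + w}{-14} = -3 + \left(K + w\right) \left(- \frac{1}{14}\right) = -3 - \left(\frac{K}{14} + \frac{w}{14}\right) = -3 - \frac{K}{14} - \frac{w}{14}$)
$j{\left(J \right)} = J^{2} \left(-3 + J^{2} - \frac{J}{7}\right)$ ($j{\left(J \right)} = \left(J J - \left(3 + \frac{J}{7}\right)\right) J^{2} = \left(J^{2} - \left(3 + \frac{J}{7}\right)\right) J^{2} = \left(-3 + J^{2} - \frac{J}{7}\right) J^{2} = J^{2} \left(-3 + J^{2} - \frac{J}{7}\right)$)
$r - j{\left(-583 \right)} = 366544 - \left(-583\right)^{2} \left(-3 + \left(-583\right)^{2} - - \frac{583}{7}\right) = 366544 - 339889 \left(-3 + 339889 + \frac{583}{7}\right) = 366544 - 339889 \cdot \frac{2379785}{7} = 366544 - \frac{808862743865}{7} = - \frac{808860178057}{7}$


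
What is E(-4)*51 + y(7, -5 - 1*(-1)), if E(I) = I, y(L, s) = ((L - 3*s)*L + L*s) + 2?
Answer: -97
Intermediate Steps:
y(L, s) = 2 + L*s + L*(L - 3*s) (y(L, s) = (L*(L - 3*s) + L*s) + 2 = (L*s + L*(L - 3*s)) + 2 = 2 + L*s + L*(L - 3*s))
E(-4)*51 + y(7, -5 - 1*(-1)) = -4*51 + (2 + 7² - 2*7*(-5 - 1*(-1))) = -204 + (2 + 49 - 2*7*(-5 + 1)) = -204 + (2 + 49 - 2*7*(-4)) = -204 + (2 + 49 + 56) = -204 + 107 = -97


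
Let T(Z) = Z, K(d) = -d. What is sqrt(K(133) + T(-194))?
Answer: I*sqrt(327) ≈ 18.083*I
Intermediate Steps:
sqrt(K(133) + T(-194)) = sqrt(-1*133 - 194) = sqrt(-133 - 194) = sqrt(-327) = I*sqrt(327)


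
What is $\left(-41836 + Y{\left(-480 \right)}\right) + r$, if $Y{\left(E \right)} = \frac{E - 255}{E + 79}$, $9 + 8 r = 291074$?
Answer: $- \frac{17486943}{3208} \approx -5451.0$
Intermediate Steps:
$r = \frac{291065}{8}$ ($r = - \frac{9}{8} + \frac{1}{8} \cdot 291074 = - \frac{9}{8} + \frac{145537}{4} = \frac{291065}{8} \approx 36383.0$)
$Y{\left(E \right)} = \frac{-255 + E}{79 + E}$
$\left(-41836 + Y{\left(-480 \right)}\right) + r = \left(-41836 + \frac{-255 - 480}{79 - 480}\right) + \frac{291065}{8} = \left(-41836 + \frac{1}{-401} \left(-735\right)\right) + \frac{291065}{8} = \left(-41836 - - \frac{735}{401}\right) + \frac{291065}{8} = \left(-41836 + \frac{735}{401}\right) + \frac{291065}{8} = - \frac{16775501}{401} + \frac{291065}{8} = - \frac{17486943}{3208}$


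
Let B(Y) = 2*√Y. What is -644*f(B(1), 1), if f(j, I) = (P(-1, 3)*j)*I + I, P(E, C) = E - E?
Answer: -644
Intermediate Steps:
P(E, C) = 0
f(j, I) = I (f(j, I) = (0*j)*I + I = 0*I + I = 0 + I = I)
-644*f(B(1), 1) = -644*1 = -644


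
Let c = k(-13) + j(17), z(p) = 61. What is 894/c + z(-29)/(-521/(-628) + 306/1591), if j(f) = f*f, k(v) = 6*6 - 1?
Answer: 56448103/903906 ≈ 62.449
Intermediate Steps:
k(v) = 35 (k(v) = 36 - 1 = 35)
j(f) = f**2
c = 324 (c = 35 + 17**2 = 35 + 289 = 324)
894/c + z(-29)/(-521/(-628) + 306/1591) = 894/324 + 61/(-521/(-628) + 306/1591) = 894*(1/324) + 61/(-521*(-1/628) + 306*(1/1591)) = 149/54 + 61/(521/628 + 306/1591) = 149/54 + 61/(1021079/999148) = 149/54 + 61*(999148/1021079) = 149/54 + 999148/16739 = 56448103/903906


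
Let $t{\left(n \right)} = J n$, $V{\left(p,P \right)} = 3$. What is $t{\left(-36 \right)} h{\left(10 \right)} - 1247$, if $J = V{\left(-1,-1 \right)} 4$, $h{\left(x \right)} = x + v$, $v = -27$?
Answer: $6097$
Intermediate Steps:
$h{\left(x \right)} = -27 + x$ ($h{\left(x \right)} = x - 27 = -27 + x$)
$J = 12$ ($J = 3 \cdot 4 = 12$)
$t{\left(n \right)} = 12 n$
$t{\left(-36 \right)} h{\left(10 \right)} - 1247 = 12 \left(-36\right) \left(-27 + 10\right) - 1247 = \left(-432\right) \left(-17\right) - 1247 = 7344 - 1247 = 6097$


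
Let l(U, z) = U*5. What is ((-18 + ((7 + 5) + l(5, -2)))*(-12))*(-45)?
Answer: 10260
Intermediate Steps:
l(U, z) = 5*U
((-18 + ((7 + 5) + l(5, -2)))*(-12))*(-45) = ((-18 + ((7 + 5) + 5*5))*(-12))*(-45) = ((-18 + (12 + 25))*(-12))*(-45) = ((-18 + 37)*(-12))*(-45) = (19*(-12))*(-45) = -228*(-45) = 10260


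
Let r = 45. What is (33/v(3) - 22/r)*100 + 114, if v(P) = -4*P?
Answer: -1889/9 ≈ -209.89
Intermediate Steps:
(33/v(3) - 22/r)*100 + 114 = (33/((-4*3)) - 22/45)*100 + 114 = (33/(-12) - 22*1/45)*100 + 114 = (33*(-1/12) - 22/45)*100 + 114 = (-11/4 - 22/45)*100 + 114 = -583/180*100 + 114 = -2915/9 + 114 = -1889/9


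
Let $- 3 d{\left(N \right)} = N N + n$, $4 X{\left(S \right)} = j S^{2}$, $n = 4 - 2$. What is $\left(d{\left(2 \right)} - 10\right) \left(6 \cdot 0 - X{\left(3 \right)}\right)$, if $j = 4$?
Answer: $108$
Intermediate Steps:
$n = 2$ ($n = 4 - 2 = 2$)
$X{\left(S \right)} = S^{2}$ ($X{\left(S \right)} = \frac{4 S^{2}}{4} = S^{2}$)
$d{\left(N \right)} = - \frac{2}{3} - \frac{N^{2}}{3}$ ($d{\left(N \right)} = - \frac{N N + 2}{3} = - \frac{N^{2} + 2}{3} = - \frac{2 + N^{2}}{3} = - \frac{2}{3} - \frac{N^{2}}{3}$)
$\left(d{\left(2 \right)} - 10\right) \left(6 \cdot 0 - X{\left(3 \right)}\right) = \left(\left(- \frac{2}{3} - \frac{2^{2}}{3}\right) - 10\right) \left(6 \cdot 0 - 3^{2}\right) = \left(\left(- \frac{2}{3} - \frac{4}{3}\right) - 10\right) \left(0 - 9\right) = \left(-2 - 10\right) \left(-9\right) = \left(-12\right) \left(-9\right) = 108$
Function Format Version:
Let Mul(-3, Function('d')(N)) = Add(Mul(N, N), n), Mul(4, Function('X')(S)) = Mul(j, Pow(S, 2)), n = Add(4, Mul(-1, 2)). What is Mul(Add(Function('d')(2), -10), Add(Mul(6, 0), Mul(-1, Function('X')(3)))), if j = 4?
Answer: 108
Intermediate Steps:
n = 2 (n = Add(4, -2) = 2)
Function('X')(S) = Pow(S, 2) (Function('X')(S) = Mul(Rational(1, 4), Mul(4, Pow(S, 2))) = Pow(S, 2))
Function('d')(N) = Add(Rational(-2, 3), Mul(Rational(-1, 3), Pow(N, 2))) (Function('d')(N) = Mul(Rational(-1, 3), Add(Mul(N, N), 2)) = Mul(Rational(-1, 3), Add(Pow(N, 2), 2)) = Mul(Rational(-1, 3), Add(2, Pow(N, 2))) = Add(Rational(-2, 3), Mul(Rational(-1, 3), Pow(N, 2))))
Mul(Add(Function('d')(2), -10), Add(Mul(6, 0), Mul(-1, Function('X')(3)))) = Mul(Add(Add(Rational(-2, 3), Mul(Rational(-1, 3), Pow(2, 2))), -10), Add(Mul(6, 0), Mul(-1, Pow(3, 2)))) = Mul(Add(Add(Rational(-2, 3), Mul(Rational(-1, 3), 4)), -10), Add(0, Mul(-1, 9))) = Mul(Add(Add(Rational(-2, 3), Rational(-4, 3)), -10), Add(0, -9)) = Mul(Add(-2, -10), -9) = Mul(-12, -9) = 108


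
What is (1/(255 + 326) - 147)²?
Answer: 7294184836/337561 ≈ 21609.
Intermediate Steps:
(1/(255 + 326) - 147)² = (1/581 - 147)² = (-85406/581)² = 7294184836/337561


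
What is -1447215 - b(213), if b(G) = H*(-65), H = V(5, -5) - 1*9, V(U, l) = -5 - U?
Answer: -1448450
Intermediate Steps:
H = -19 (H = (-5 - 1*5) - 1*9 = (-5 - 5) - 9 = -10 - 9 = -19)
b(G) = 1235 (b(G) = -19*(-65) = 1235)
-1447215 - b(213) = -1447215 - 1*1235 = -1447215 - 1235 = -1448450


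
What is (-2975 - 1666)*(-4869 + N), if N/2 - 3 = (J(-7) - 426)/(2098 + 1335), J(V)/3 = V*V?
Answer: 77482594917/3433 ≈ 2.2570e+7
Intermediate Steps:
J(V) = 3*V² (J(V) = 3*(V*V) = 3*V²)
N = 20040/3433 (N = 6 + 2*((3*(-7)² - 426)/(2098 + 1335)) = 6 + 2*((3*49 - 426)/3433) = 6 + 2*((147 - 426)*(1/3433)) = 6 + 2*(-279*1/3433) = 6 + 2*(-279/3433) = 6 - 558/3433 = 20040/3433 ≈ 5.8375)
(-2975 - 1666)*(-4869 + N) = (-2975 - 1666)*(-4869 + 20040/3433) = -4641*(-16695237/3433) = 77482594917/3433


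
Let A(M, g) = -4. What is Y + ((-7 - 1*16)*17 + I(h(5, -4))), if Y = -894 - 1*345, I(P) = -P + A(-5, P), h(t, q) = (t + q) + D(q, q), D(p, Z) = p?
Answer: -1631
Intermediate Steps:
h(t, q) = t + 2*q (h(t, q) = (t + q) + q = (q + t) + q = t + 2*q)
I(P) = -4 - P (I(P) = -P - 4 = -4 - P)
Y = -1239 (Y = -894 - 345 = -1239)
Y + ((-7 - 1*16)*17 + I(h(5, -4))) = -1239 + ((-7 - 1*16)*17 + (-4 - (5 + 2*(-4)))) = -1239 + ((-7 - 16)*17 + (-4 - (5 - 8))) = -1239 + (-23*17 + (-4 - 1*(-3))) = -1239 + (-391 + (-4 + 3)) = -1239 + (-391 - 1) = -1239 - 392 = -1631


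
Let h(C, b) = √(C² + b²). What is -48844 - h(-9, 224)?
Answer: -48844 - √50257 ≈ -49068.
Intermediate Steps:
-48844 - h(-9, 224) = -48844 - √((-9)² + 224²) = -48844 - √(81 + 50176) = -48844 - √50257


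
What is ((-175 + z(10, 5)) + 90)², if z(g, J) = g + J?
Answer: 4900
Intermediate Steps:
z(g, J) = J + g
((-175 + z(10, 5)) + 90)² = ((-175 + (5 + 10)) + 90)² = ((-175 + 15) + 90)² = (-160 + 90)² = (-70)² = 4900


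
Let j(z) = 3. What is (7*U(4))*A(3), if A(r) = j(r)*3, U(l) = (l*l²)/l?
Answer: 1008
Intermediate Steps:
U(l) = l² (U(l) = l³/l = l²)
A(r) = 9 (A(r) = 3*3 = 9)
(7*U(4))*A(3) = (7*4²)*9 = (7*16)*9 = 112*9 = 1008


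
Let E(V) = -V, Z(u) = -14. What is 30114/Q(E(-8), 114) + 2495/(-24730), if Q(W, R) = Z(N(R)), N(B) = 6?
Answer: -10639345/4946 ≈ -2151.1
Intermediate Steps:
Q(W, R) = -14
30114/Q(E(-8), 114) + 2495/(-24730) = 30114/(-14) + 2495/(-24730) = 30114*(-1/14) + 2495*(-1/24730) = -2151 - 499/4946 = -10639345/4946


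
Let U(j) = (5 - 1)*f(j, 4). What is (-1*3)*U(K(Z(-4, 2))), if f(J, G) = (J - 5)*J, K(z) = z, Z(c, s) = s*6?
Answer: -1008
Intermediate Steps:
Z(c, s) = 6*s
f(J, G) = J*(-5 + J) (f(J, G) = (-5 + J)*J = J*(-5 + J))
U(j) = 4*j*(-5 + j) (U(j) = (5 - 1)*(j*(-5 + j)) = 4*(j*(-5 + j)) = 4*j*(-5 + j))
(-1*3)*U(K(Z(-4, 2))) = (-1*3)*(4*(6*2)*(-5 + 6*2)) = -12*12*(-5 + 12) = -12*12*7 = -3*336 = -1008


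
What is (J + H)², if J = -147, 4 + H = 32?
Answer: 14161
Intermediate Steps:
H = 28 (H = -4 + 32 = 28)
(J + H)² = (-147 + 28)² = (-119)² = 14161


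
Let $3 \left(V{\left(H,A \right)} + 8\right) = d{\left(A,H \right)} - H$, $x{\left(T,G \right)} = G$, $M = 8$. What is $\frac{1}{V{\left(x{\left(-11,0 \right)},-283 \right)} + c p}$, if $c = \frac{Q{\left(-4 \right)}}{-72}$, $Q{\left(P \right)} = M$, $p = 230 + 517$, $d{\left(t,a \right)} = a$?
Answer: $- \frac{1}{91} \approx -0.010989$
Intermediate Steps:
$p = 747$
$Q{\left(P \right)} = 8$
$V{\left(H,A \right)} = -8$ ($V{\left(H,A \right)} = -8 + \frac{H - H}{3} = -8 + \frac{1}{3} \cdot 0 = -8 + 0 = -8$)
$c = - \frac{1}{9}$ ($c = \frac{8}{-72} = 8 \left(- \frac{1}{72}\right) = - \frac{1}{9} \approx -0.11111$)
$\frac{1}{V{\left(x{\left(-11,0 \right)},-283 \right)} + c p} = \frac{1}{-8 - 83} = \frac{1}{-91} = - \frac{1}{91}$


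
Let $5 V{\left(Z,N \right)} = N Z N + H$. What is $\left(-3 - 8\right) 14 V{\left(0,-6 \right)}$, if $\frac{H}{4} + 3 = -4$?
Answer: $\frac{4312}{5} \approx 862.4$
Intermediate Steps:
$H = -28$ ($H = -12 + 4 \left(-4\right) = -12 - 16 = -28$)
$V{\left(Z,N \right)} = - \frac{28}{5} + \frac{Z N^{2}}{5}$ ($V{\left(Z,N \right)} = \frac{N Z N - 28}{5} = \frac{Z N^{2} - 28}{5} = \frac{-28 + Z N^{2}}{5} = - \frac{28}{5} + \frac{Z N^{2}}{5}$)
$\left(-3 - 8\right) 14 V{\left(0,-6 \right)} = \left(-3 - 8\right) 14 \left(- \frac{28}{5} + \frac{1}{5} \cdot 0 \left(-6\right)^{2}\right) = \left(-11\right) 14 \left(- \frac{28}{5} + \frac{1}{5} \cdot 0 \cdot 36\right) = - 154 \left(- \frac{28}{5} + 0\right) = \left(-154\right) \left(- \frac{28}{5}\right) = \frac{4312}{5}$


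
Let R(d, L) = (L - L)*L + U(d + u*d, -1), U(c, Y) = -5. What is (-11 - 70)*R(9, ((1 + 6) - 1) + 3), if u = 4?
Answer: 405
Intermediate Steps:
R(d, L) = -5 (R(d, L) = (L - L)*L - 5 = 0*L - 5 = 0 - 5 = -5)
(-11 - 70)*R(9, ((1 + 6) - 1) + 3) = (-11 - 70)*(-5) = -81*(-5) = 405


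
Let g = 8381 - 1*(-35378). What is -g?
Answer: -43759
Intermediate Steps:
g = 43759 (g = 8381 + 35378 = 43759)
-g = -1*43759 = -43759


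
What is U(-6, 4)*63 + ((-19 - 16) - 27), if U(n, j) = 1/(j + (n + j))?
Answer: -61/2 ≈ -30.500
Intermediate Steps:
U(n, j) = 1/(n + 2*j) (U(n, j) = 1/(j + (j + n)) = 1/(n + 2*j))
U(-6, 4)*63 + ((-19 - 16) - 27) = 63/(-6 + 2*4) + ((-19 - 16) - 27) = 63/(-6 + 8) + (-35 - 27) = 63/2 - 62 = -61/2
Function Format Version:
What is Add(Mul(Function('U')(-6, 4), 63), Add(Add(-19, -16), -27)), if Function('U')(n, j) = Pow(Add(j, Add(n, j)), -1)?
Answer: Rational(-61, 2) ≈ -30.500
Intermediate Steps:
Function('U')(n, j) = Pow(Add(n, Mul(2, j)), -1) (Function('U')(n, j) = Pow(Add(j, Add(j, n)), -1) = Pow(Add(n, Mul(2, j)), -1))
Add(Mul(Function('U')(-6, 4), 63), Add(Add(-19, -16), -27)) = Add(Mul(Pow(Add(-6, Mul(2, 4)), -1), 63), Add(Add(-19, -16), -27)) = Add(Mul(Pow(Add(-6, 8), -1), 63), Add(-35, -27)) = Add(Mul(Pow(2, -1), 63), -62) = Add(Mul(Rational(1, 2), 63), -62) = Add(Rational(63, 2), -62) = Rational(-61, 2)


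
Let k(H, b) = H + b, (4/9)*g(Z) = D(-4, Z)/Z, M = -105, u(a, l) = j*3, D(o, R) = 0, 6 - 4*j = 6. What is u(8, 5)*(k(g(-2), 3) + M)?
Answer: 0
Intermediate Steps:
j = 0 (j = 3/2 - ¼*6 = 3/2 - 3/2 = 0)
u(a, l) = 0 (u(a, l) = 0*3 = 0)
g(Z) = 0 (g(Z) = 9*(0/Z)/4 = (9/4)*0 = 0)
u(8, 5)*(k(g(-2), 3) + M) = 0*((0 + 3) - 105) = 0*(3 - 105) = 0*(-102) = 0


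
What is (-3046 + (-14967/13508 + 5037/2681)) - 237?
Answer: -118865761015/36214948 ≈ -3282.2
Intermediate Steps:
(-3046 + (-14967/13508 + 5037/2681)) - 237 = (-3046 + 27913269/36214948) - 237 = -110282818339/36214948 - 237 = -118865761015/36214948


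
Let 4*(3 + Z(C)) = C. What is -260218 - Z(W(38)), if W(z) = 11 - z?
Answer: -1040833/4 ≈ -2.6021e+5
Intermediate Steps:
Z(C) = -3 + C/4
-260218 - Z(W(38)) = -260218 - (-3 + (11 - 1*38)/4) = -260218 - (-3 + (11 - 38)/4) = -260218 - (-3 + (1/4)*(-27)) = -260218 - (-3 - 27/4) = -260218 - 1*(-39/4) = -260218 + 39/4 = -1040833/4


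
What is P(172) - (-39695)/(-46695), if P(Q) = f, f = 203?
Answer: 1887878/9339 ≈ 202.15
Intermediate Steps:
P(Q) = 203
P(172) - (-39695)/(-46695) = 203 - (-39695)/(-46695) = 203 - (-39695)*(-1)/46695 = 203 - 1*7939/9339 = 203 - 7939/9339 = 1887878/9339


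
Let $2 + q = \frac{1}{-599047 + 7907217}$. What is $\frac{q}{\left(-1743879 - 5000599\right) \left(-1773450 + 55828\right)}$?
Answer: $- \frac{14616339}{84661230745781851720} \approx -1.7265 \cdot 10^{-13}$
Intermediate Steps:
$q = - \frac{14616339}{7308170}$ ($q = -2 + \frac{1}{-599047 + 7907217} = -2 + \frac{1}{7308170} = - \frac{14616339}{7308170} \approx -2.0$)
$\frac{q}{\left(-1743879 - 5000599\right) \left(-1773450 + 55828\right)} = - \frac{14616339}{7308170 \left(-1743879 - 5000599\right) \left(-1773450 + 55828\right)} = - \frac{14616339}{7308170 \left(\left(-6744478\right) \left(-1717622\right)\right)} = - \frac{14616339}{7308170 \cdot 11584463791316} = \left(- \frac{14616339}{7308170}\right) \frac{1}{11584463791316} = - \frac{14616339}{84661230745781851720}$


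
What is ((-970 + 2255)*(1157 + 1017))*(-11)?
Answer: -30729490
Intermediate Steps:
((-970 + 2255)*(1157 + 1017))*(-11) = (1285*2174)*(-11) = 2793590*(-11) = -30729490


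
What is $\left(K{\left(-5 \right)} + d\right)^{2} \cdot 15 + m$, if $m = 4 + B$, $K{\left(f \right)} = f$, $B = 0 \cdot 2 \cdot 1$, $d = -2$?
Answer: $739$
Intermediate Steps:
$B = 0$ ($B = 0 \cdot 1 = 0$)
$m = 4$ ($m = 4 + 0 = 4$)
$\left(K{\left(-5 \right)} + d\right)^{2} \cdot 15 + m = \left(-5 - 2\right)^{2} \cdot 15 + 4 = \left(-7\right)^{2} \cdot 15 + 4 = 49 \cdot 15 + 4 = 735 + 4 = 739$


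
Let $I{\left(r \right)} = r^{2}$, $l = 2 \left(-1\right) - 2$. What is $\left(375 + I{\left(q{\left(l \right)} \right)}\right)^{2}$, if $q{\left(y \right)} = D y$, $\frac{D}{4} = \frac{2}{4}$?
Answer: $192721$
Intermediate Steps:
$D = 2$ ($D = 4 \cdot \frac{2}{4} = 4 \cdot 2 \cdot \frac{1}{4} = 4 \cdot \frac{1}{2} = 2$)
$l = -4$ ($l = -2 - 2 = -4$)
$q{\left(y \right)} = 2 y$
$\left(375 + I{\left(q{\left(l \right)} \right)}\right)^{2} = \left(375 + \left(2 \left(-4\right)\right)^{2}\right)^{2} = \left(375 + \left(-8\right)^{2}\right)^{2} = \left(375 + 64\right)^{2} = 439^{2} = 192721$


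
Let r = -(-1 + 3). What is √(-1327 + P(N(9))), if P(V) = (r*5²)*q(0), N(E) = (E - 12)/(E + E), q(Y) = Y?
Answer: I*√1327 ≈ 36.428*I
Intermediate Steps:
N(E) = (-12 + E)/(2*E) (N(E) = (-12 + E)/((2*E)) = (-12 + E)*(1/(2*E)) = (-12 + E)/(2*E))
r = -2 (r = -1*2 = -2)
P(V) = 0 (P(V) = -2*5²*0 = -2*25*0 = -50*0 = 0)
√(-1327 + P(N(9))) = √(-1327 + 0) = √(-1327) = I*√1327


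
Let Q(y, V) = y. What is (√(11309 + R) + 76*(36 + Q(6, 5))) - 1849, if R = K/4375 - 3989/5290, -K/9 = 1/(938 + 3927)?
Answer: 1343 + √353961979353695670/5594750 ≈ 1449.3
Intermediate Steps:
K = -9/4865 (K = -9/(938 + 3927) = -9/4865 ≈ -0.0018499)
R = -16980683897/22518868750 (R = -9/4865/4375 - 3989/5290 = -9/4865*1/4375 - 3989*1/5290 = -9/21284375 - 3989/5290 = -16980683897/22518868750 ≈ -0.75406)
(√(11309 + R) + 76*(36 + Q(6, 5))) - 1849 = (√(11309 - 16980683897/22518868750) + 76*(36 + 6)) - 1849 = (√(254648906009853/22518868750) + 76*42) - 1849 = (√353961979353695670/5594750 + 3192) - 1849 = (3192 + √353961979353695670/5594750) - 1849 = 1343 + √353961979353695670/5594750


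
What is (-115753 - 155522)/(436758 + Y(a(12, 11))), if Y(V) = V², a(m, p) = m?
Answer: -90425/145634 ≈ -0.62091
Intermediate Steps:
(-115753 - 155522)/(436758 + Y(a(12, 11))) = (-115753 - 155522)/(436758 + 12²) = -271275/(436758 + 144) = -271275/436902 = -271275*1/436902 = -90425/145634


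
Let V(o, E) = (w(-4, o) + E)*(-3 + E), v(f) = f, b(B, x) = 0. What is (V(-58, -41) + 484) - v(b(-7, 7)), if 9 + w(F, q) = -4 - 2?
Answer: 2948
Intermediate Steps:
w(F, q) = -15 (w(F, q) = -9 + (-4 - 2) = -9 - 6 = -15)
V(o, E) = (-15 + E)*(-3 + E)
(V(-58, -41) + 484) - v(b(-7, 7)) = ((45 + (-41)**2 - 18*(-41)) + 484) - 1*0 = ((45 + 1681 + 738) + 484) + 0 = (2464 + 484) + 0 = 2948 + 0 = 2948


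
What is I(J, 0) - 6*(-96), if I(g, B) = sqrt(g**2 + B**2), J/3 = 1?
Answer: 579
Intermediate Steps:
J = 3 (J = 3*1 = 3)
I(g, B) = sqrt(B**2 + g**2)
I(J, 0) - 6*(-96) = sqrt(0**2 + 3**2) - 6*(-96) = sqrt(0 + 9) + 576 = sqrt(9) + 576 = 3 + 576 = 579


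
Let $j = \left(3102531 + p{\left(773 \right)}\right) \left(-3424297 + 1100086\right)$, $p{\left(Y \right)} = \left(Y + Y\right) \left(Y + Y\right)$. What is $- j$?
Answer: $12766070576517$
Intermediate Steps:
$p{\left(Y \right)} = 4 Y^{2}$ ($p{\left(Y \right)} = 2 Y 2 Y = 4 Y^{2}$)
$j = -12766070576517$ ($j = \left(3102531 + 4 \cdot 773^{2}\right) \left(-3424297 + 1100086\right) = \left(3102531 + 4 \cdot 597529\right) \left(-2324211\right) = \left(3102531 + 2390116\right) \left(-2324211\right) = 5492647 \left(-2324211\right) = -12766070576517$)
$- j = \left(-1\right) \left(-12766070576517\right) = 12766070576517$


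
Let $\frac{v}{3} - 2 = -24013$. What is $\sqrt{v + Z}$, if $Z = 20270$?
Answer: $i \sqrt{51763} \approx 227.51 i$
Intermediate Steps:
$v = -72033$ ($v = 6 + 3 \left(-24013\right) = 6 - 72039 = -72033$)
$\sqrt{v + Z} = \sqrt{-72033 + 20270} = \sqrt{-51763} = i \sqrt{51763}$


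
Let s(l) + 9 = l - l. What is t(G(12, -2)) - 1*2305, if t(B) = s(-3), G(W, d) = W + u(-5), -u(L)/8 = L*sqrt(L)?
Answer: -2314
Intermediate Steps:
u(L) = -8*L**(3/2) (u(L) = -8*L*sqrt(L) = -8*L**(3/2))
s(l) = -9 (s(l) = -9 + (l - l) = -9 + 0 = -9)
G(W, d) = W + 40*I*sqrt(5) (G(W, d) = W - (-40)*I*sqrt(5) = W + 40*I*sqrt(5))
t(B) = -9
t(G(12, -2)) - 1*2305 = -9 - 1*2305 = -9 - 2305 = -2314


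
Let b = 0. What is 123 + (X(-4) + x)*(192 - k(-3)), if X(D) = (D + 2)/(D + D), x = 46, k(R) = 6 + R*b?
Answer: 17451/2 ≈ 8725.5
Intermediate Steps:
k(R) = 6 (k(R) = 6 + R*0 = 6 + 0 = 6)
X(D) = (2 + D)/(2*D) (X(D) = (2 + D)/((2*D)) = (2 + D)*(1/(2*D)) = (2 + D)/(2*D))
123 + (X(-4) + x)*(192 - k(-3)) = 123 + ((1/2)*(2 - 4)/(-4) + 46)*(192 - 1*6) = 123 + ((1/2)*(-1/4)*(-2) + 46)*(192 - 6) = 123 + (1/4 + 46)*186 = 123 + (185/4)*186 = 123 + 17205/2 = 17451/2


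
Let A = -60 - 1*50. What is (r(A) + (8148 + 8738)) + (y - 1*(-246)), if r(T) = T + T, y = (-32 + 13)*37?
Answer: 16209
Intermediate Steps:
y = -703 (y = -19*37 = -703)
A = -110 (A = -60 - 50 = -110)
r(T) = 2*T
(r(A) + (8148 + 8738)) + (y - 1*(-246)) = (2*(-110) + (8148 + 8738)) + (-703 - 1*(-246)) = (-220 + 16886) + (-703 + 246) = 16666 - 457 = 16209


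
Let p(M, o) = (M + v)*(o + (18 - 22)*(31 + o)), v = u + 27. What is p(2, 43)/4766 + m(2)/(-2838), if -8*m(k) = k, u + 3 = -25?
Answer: -1433645/27051816 ≈ -0.052996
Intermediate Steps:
u = -28 (u = -3 - 25 = -28)
m(k) = -k/8
v = -1 (v = -28 + 27 = -1)
p(M, o) = (-1 + M)*(-124 - 3*o) (p(M, o) = (M - 1)*(o + (18 - 22)*(31 + o)) = (-1 + M)*(o - 4*(31 + o)) = (-1 + M)*(o + (-124 - 4*o)) = (-1 + M)*(-124 - 3*o))
p(2, 43)/4766 + m(2)/(-2838) = (124 - 124*2 + 3*43 - 3*2*43)/4766 - ⅛*2/(-2838) = (124 - 248 + 129 - 258)*(1/4766) - ¼*(-1/2838) = -253*1/4766 + 1/11352 = -253/4766 + 1/11352 = -1433645/27051816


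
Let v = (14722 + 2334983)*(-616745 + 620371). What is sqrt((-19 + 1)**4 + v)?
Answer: sqrt(8520135306) ≈ 92305.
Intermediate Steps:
v = 8520030330 (v = 2349705*3626 = 8520030330)
sqrt((-19 + 1)**4 + v) = sqrt((-19 + 1)**4 + 8520030330) = sqrt((-18)**4 + 8520030330) = sqrt(104976 + 8520030330) = sqrt(8520135306)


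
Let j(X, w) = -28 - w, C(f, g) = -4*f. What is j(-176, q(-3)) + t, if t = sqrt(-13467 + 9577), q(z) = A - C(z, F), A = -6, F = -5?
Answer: -10 + I*sqrt(3890) ≈ -10.0 + 62.37*I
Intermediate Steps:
q(z) = -6 + 4*z (q(z) = -6 - (-4)*z = -6 + 4*z)
t = I*sqrt(3890) (t = sqrt(-3890) = I*sqrt(3890) ≈ 62.37*I)
j(-176, q(-3)) + t = (-28 - (-6 + 4*(-3))) + I*sqrt(3890) = (-28 - (-6 - 12)) + I*sqrt(3890) = (-28 - 1*(-18)) + I*sqrt(3890) = (-28 + 18) + I*sqrt(3890) = -10 + I*sqrt(3890)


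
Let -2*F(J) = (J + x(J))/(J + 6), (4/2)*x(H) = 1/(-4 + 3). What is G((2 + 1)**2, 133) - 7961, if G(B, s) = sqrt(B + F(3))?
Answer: -7961 + sqrt(319)/6 ≈ -7958.0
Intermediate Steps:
x(H) = -1/2 (x(H) = 1/(2*(-4 + 3)) = (1/2)/(-1) = (1/2)*(-1) = -1/2)
F(J) = -(-1/2 + J)/(2*(6 + J)) (F(J) = -(J - 1/2)/(2*(J + 6)) = -(-1/2 + J)/(2*(6 + J)))
G(B, s) = sqrt(-5/36 + B) (G(B, s) = sqrt(B + (1 - 2*3)/(4*(6 + 3))) = sqrt(B + (1/4)*(1 - 6)/9) = sqrt(B + (1/4)*(1/9)*(-5)) = sqrt(B - 5/36) = sqrt(-5/36 + B))
G((2 + 1)**2, 133) - 7961 = sqrt(-5 + 36*(2 + 1)**2)/6 - 7961 = sqrt(-5 + 36*3**2)/6 - 7961 = sqrt(-5 + 36*9)/6 - 7961 = sqrt(-5 + 324)/6 - 7961 = sqrt(319)/6 - 7961 = -7961 + sqrt(319)/6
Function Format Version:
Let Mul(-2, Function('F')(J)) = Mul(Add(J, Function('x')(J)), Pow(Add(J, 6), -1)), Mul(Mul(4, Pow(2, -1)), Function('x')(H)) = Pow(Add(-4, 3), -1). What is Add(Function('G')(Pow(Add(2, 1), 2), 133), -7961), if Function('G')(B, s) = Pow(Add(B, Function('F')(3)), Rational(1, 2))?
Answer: Add(-7961, Mul(Rational(1, 6), Pow(319, Rational(1, 2)))) ≈ -7958.0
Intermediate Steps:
Function('x')(H) = Rational(-1, 2) (Function('x')(H) = Mul(Rational(1, 2), Pow(Add(-4, 3), -1)) = Mul(Rational(1, 2), Pow(-1, -1)) = Mul(Rational(1, 2), -1) = Rational(-1, 2))
Function('F')(J) = Mul(Rational(-1, 2), Pow(Add(6, J), -1), Add(Rational(-1, 2), J)) (Function('F')(J) = Mul(Rational(-1, 2), Mul(Add(J, Rational(-1, 2)), Pow(Add(J, 6), -1))) = Mul(Rational(-1, 2), Mul(Add(Rational(-1, 2), J), Pow(Add(6, J), -1))) = Mul(Rational(-1, 2), Mul(Pow(Add(6, J), -1), Add(Rational(-1, 2), J))) = Mul(Rational(-1, 2), Pow(Add(6, J), -1), Add(Rational(-1, 2), J)))
Function('G')(B, s) = Pow(Add(Rational(-5, 36), B), Rational(1, 2)) (Function('G')(B, s) = Pow(Add(B, Mul(Rational(1, 4), Pow(Add(6, 3), -1), Add(1, Mul(-2, 3)))), Rational(1, 2)) = Pow(Add(B, Mul(Rational(1, 4), Pow(9, -1), Add(1, -6))), Rational(1, 2)) = Pow(Add(B, Mul(Rational(1, 4), Rational(1, 9), -5)), Rational(1, 2)) = Pow(Add(B, Rational(-5, 36)), Rational(1, 2)) = Pow(Add(Rational(-5, 36), B), Rational(1, 2)))
Add(Function('G')(Pow(Add(2, 1), 2), 133), -7961) = Add(Mul(Rational(1, 6), Pow(Add(-5, Mul(36, Pow(Add(2, 1), 2))), Rational(1, 2))), -7961) = Add(Mul(Rational(1, 6), Pow(Add(-5, Mul(36, Pow(3, 2))), Rational(1, 2))), -7961) = Add(Mul(Rational(1, 6), Pow(Add(-5, Mul(36, 9)), Rational(1, 2))), -7961) = Add(Mul(Rational(1, 6), Pow(Add(-5, 324), Rational(1, 2))), -7961) = Add(Mul(Rational(1, 6), Pow(319, Rational(1, 2))), -7961) = Add(-7961, Mul(Rational(1, 6), Pow(319, Rational(1, 2))))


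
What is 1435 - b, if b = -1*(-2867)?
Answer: -1432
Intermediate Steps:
b = 2867
1435 - b = 1435 - 1*2867 = 1435 - 2867 = -1432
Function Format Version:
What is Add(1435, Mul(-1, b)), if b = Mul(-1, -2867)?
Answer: -1432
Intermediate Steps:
b = 2867
Add(1435, Mul(-1, b)) = Add(1435, Mul(-1, 2867)) = Add(1435, -2867) = -1432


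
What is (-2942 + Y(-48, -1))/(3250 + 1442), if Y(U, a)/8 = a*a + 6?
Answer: -481/782 ≈ -0.61509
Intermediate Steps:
Y(U, a) = 48 + 8*a² (Y(U, a) = 8*(a*a + 6) = 8*(a² + 6) = 8*(6 + a²) = 48 + 8*a²)
(-2942 + Y(-48, -1))/(3250 + 1442) = (-2942 + (48 + 8*(-1)²))/(3250 + 1442) = (-2942 + (48 + 8*1))/4692 = (-2942 + (48 + 8))*(1/4692) = (-2942 + 56)*(1/4692) = -2886*1/4692 = -481/782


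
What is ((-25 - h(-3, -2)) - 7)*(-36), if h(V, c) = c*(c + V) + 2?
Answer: 1584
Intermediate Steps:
h(V, c) = 2 + c*(V + c) (h(V, c) = c*(V + c) + 2 = 2 + c*(V + c))
((-25 - h(-3, -2)) - 7)*(-36) = ((-25 - (2 + (-2)² - 3*(-2))) - 7)*(-36) = ((-25 - (2 + 4 + 6)) - 7)*(-36) = ((-25 - 1*12) - 7)*(-36) = ((-25 - 12) - 7)*(-36) = (-37 - 7)*(-36) = -44*(-36) = 1584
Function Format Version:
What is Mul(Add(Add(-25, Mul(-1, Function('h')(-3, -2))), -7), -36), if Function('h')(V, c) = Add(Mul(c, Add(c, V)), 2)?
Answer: 1584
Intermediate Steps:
Function('h')(V, c) = Add(2, Mul(c, Add(V, c))) (Function('h')(V, c) = Add(Mul(c, Add(V, c)), 2) = Add(2, Mul(c, Add(V, c))))
Mul(Add(Add(-25, Mul(-1, Function('h')(-3, -2))), -7), -36) = Mul(Add(Add(-25, Mul(-1, Add(2, Pow(-2, 2), Mul(-3, -2)))), -7), -36) = Mul(Add(Add(-25, Mul(-1, Add(2, 4, 6))), -7), -36) = Mul(Add(Add(-25, Mul(-1, 12)), -7), -36) = Mul(Add(Add(-25, -12), -7), -36) = Mul(Add(-37, -7), -36) = Mul(-44, -36) = 1584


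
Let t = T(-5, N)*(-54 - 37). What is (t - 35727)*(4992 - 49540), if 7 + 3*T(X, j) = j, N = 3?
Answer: 4758483716/3 ≈ 1.5862e+9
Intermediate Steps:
T(X, j) = -7/3 + j/3
t = 364/3 (t = (-7/3 + (1/3)*3)*(-54 - 37) = (-7/3 + 1)*(-91) = -4/3*(-91) = 364/3 ≈ 121.33)
(t - 35727)*(4992 - 49540) = (364/3 - 35727)*(4992 - 49540) = -106817/3*(-44548) = 4758483716/3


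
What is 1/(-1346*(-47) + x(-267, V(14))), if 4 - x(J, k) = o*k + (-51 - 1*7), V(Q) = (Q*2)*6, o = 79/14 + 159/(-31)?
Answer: 31/1960368 ≈ 1.5813e-5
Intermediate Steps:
o = 223/434 (o = 79*(1/14) + 159*(-1/31) = 79/14 - 159/31 = 223/434 ≈ 0.51382)
V(Q) = 12*Q (V(Q) = (2*Q)*6 = 12*Q)
x(J, k) = 62 - 223*k/434 (x(J, k) = 4 - (223*k/434 + (-51 - 1*7)) = 4 - (223*k/434 + (-51 - 7)) = 4 - (223*k/434 - 58) = 4 - (-58 + 223*k/434) = 4 + (58 - 223*k/434) = 62 - 223*k/434)
1/(-1346*(-47) + x(-267, V(14))) = 1/(-1346*(-47) + (62 - 1338*14/217)) = 1/(63262 + (62 - 223/434*168)) = 1/(63262 + (62 - 2676/31)) = 1/(63262 - 754/31) = 1/(1960368/31) = 31/1960368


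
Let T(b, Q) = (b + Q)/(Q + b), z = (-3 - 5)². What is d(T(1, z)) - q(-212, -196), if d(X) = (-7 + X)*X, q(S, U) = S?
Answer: 206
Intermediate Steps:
z = 64 (z = (-8)² = 64)
T(b, Q) = 1 (T(b, Q) = (Q + b)/(Q + b) = 1)
d(X) = X*(-7 + X)
d(T(1, z)) - q(-212, -196) = 1*(-7 + 1) - 1*(-212) = 1*(-6) + 212 = -6 + 212 = 206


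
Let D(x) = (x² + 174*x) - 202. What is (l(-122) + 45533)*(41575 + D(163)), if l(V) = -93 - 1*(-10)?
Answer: 4377016800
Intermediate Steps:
l(V) = -83 (l(V) = -93 + 10 = -83)
D(x) = -202 + x² + 174*x
(l(-122) + 45533)*(41575 + D(163)) = (-83 + 45533)*(41575 + (-202 + 163² + 174*163)) = 45450*(41575 + (-202 + 26569 + 28362)) = 45450*(41575 + 54729) = 45450*96304 = 4377016800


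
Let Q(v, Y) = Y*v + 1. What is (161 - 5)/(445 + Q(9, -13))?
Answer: 156/329 ≈ 0.47416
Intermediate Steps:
Q(v, Y) = 1 + Y*v
(161 - 5)/(445 + Q(9, -13)) = (161 - 5)/(445 + (1 - 13*9)) = 156/(445 + (1 - 117)) = 156/(445 - 116) = 156/329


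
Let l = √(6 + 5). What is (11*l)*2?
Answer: 22*√11 ≈ 72.966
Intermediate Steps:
l = √11 ≈ 3.3166
(11*l)*2 = (11*√11)*2 = 22*√11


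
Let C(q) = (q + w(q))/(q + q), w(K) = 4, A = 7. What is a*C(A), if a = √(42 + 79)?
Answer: 121/14 ≈ 8.6429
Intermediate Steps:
a = 11 (a = √121 = 11)
C(q) = (4 + q)/(2*q) (C(q) = (q + 4)/(q + q) = (4 + q)/((2*q)) = (4 + q)*(1/(2*q)) = (4 + q)/(2*q))
a*C(A) = 11*((½)*(4 + 7)/7) = 11*((½)*(⅐)*11) = 11*(11/14) = 121/14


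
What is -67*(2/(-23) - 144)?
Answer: 222038/23 ≈ 9653.8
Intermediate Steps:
-67*(2/(-23) - 144) = -67*(2*(-1/23) - 144) = -67*(-2/23 - 144) = -67*(-3314/23) = 222038/23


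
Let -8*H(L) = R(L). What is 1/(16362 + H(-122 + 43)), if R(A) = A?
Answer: 8/130975 ≈ 6.1080e-5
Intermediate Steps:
H(L) = -L/8
1/(16362 + H(-122 + 43)) = 1/(16362 - (-122 + 43)/8) = 1/(16362 - 1/8*(-79)) = 1/(16362 + 79/8) = 1/(130975/8) = 8/130975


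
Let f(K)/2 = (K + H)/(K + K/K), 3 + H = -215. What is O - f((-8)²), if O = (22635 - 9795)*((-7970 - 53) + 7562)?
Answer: -384750292/65 ≈ -5.9192e+6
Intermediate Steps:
H = -218 (H = -3 - 215 = -218)
f(K) = 2*(-218 + K)/(1 + K) (f(K) = 2*((K - 218)/(K + K/K)) = 2*((-218 + K)/(K + 1)) = 2*((-218 + K)/(1 + K)) = 2*(-218 + K)/(1 + K))
O = -5919240 (O = 12840*(-8023 + 7562) = 12840*(-461) = -5919240)
O - f((-8)²) = -5919240 - 2*(-218 + (-8)²)/(1 + (-8)²) = -5919240 - 2*(-218 + 64)/(1 + 64) = -5919240 - 2*(-154)/65 = -5919240 - 1*(-308/65) = -5919240 + 308/65 = -384750292/65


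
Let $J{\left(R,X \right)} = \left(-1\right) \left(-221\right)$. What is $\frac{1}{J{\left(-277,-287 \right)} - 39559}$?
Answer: $- \frac{1}{39338} \approx -2.5421 \cdot 10^{-5}$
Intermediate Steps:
$J{\left(R,X \right)} = 221$
$\frac{1}{J{\left(-277,-287 \right)} - 39559} = \frac{1}{221 - 39559} = \frac{1}{-39338} = - \frac{1}{39338}$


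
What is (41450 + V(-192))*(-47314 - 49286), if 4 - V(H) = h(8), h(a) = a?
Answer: -4003683600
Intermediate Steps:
V(H) = -4 (V(H) = 4 - 1*8 = 4 - 8 = -4)
(41450 + V(-192))*(-47314 - 49286) = (41450 - 4)*(-47314 - 49286) = 41446*(-96600) = -4003683600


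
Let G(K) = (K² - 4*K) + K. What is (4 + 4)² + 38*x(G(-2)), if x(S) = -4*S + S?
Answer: -1076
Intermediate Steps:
G(K) = K² - 3*K
x(S) = -3*S
(4 + 4)² + 38*x(G(-2)) = (4 + 4)² + 38*(-(-6)*(-3 - 2)) = 8² + 38*(-(-6)*(-5)) = 64 + 38*(-3*10) = 64 + 38*(-30) = 64 - 1140 = -1076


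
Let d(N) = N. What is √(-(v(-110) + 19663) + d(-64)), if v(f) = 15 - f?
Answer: 2*I*√4963 ≈ 140.9*I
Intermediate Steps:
√(-(v(-110) + 19663) + d(-64)) = √(-((15 - 1*(-110)) + 19663) - 64) = √(-((15 + 110) + 19663) - 64) = √(-(125 + 19663) - 64) = √(-1*19788 - 64) = √(-19788 - 64) = √(-19852) = 2*I*√4963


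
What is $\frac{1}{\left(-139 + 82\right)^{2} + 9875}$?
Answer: $\frac{1}{13124} \approx 7.6196 \cdot 10^{-5}$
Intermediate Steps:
$\frac{1}{\left(-139 + 82\right)^{2} + 9875} = \frac{1}{\left(-57\right)^{2} + 9875} = \frac{1}{3249 + 9875} = \frac{1}{13124}$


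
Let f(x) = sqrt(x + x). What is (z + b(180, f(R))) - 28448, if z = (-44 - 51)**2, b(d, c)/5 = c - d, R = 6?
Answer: -20323 + 10*sqrt(3) ≈ -20306.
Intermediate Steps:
f(x) = sqrt(2)*sqrt(x) (f(x) = sqrt(2*x) = sqrt(2)*sqrt(x))
b(d, c) = -5*d + 5*c (b(d, c) = 5*(c - d) = -5*d + 5*c)
z = 9025 (z = (-95)**2 = 9025)
(z + b(180, f(R))) - 28448 = (9025 + (-5*180 + 5*(sqrt(2)*sqrt(6)))) - 28448 = (9025 + (-900 + 5*(2*sqrt(3)))) - 28448 = (9025 + (-900 + 10*sqrt(3))) - 28448 = (8125 + 10*sqrt(3)) - 28448 = -20323 + 10*sqrt(3)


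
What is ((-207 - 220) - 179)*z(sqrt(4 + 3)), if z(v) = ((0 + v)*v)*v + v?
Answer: -4848*sqrt(7) ≈ -12827.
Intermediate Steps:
z(v) = v + v**3 (z(v) = (v*v)*v + v = v**2*v + v = v**3 + v = v + v**3)
((-207 - 220) - 179)*z(sqrt(4 + 3)) = ((-207 - 220) - 179)*(sqrt(4 + 3) + (sqrt(4 + 3))**3) = (-427 - 179)*(sqrt(7) + (sqrt(7))**3) = -606*(sqrt(7) + 7*sqrt(7)) = -4848*sqrt(7)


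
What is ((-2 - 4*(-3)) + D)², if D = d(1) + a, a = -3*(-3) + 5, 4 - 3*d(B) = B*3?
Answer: 5329/9 ≈ 592.11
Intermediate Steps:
d(B) = 4/3 - B (d(B) = 4/3 - B*3/3 = 4/3 - B)
a = 14 (a = 9 + 5 = 14)
D = 43/3 (D = (4/3 - 1*1) + 14 = (4/3 - 1) + 14 = ⅓ + 14 = 43/3 ≈ 14.333)
((-2 - 4*(-3)) + D)² = ((-2 - 4*(-3)) + 43/3)² = ((-2 + 12) + 43/3)² = (10 + 43/3)² = (73/3)² = 5329/9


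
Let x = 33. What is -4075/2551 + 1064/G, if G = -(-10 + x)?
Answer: -2807989/58673 ≈ -47.858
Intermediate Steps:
G = -23 (G = -(-10 + 33) = -1*23 = -23)
-4075/2551 + 1064/G = -4075/2551 + 1064/(-23) = -4075*1/2551 + 1064*(-1/23) = -4075/2551 - 1064/23 = -2807989/58673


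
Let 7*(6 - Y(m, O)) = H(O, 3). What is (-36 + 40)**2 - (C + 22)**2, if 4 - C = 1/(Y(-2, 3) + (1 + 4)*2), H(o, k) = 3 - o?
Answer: -168129/256 ≈ -656.75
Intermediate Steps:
Y(m, O) = 39/7 + O/7 (Y(m, O) = 6 - (3 - O)/7 = 6 + (-3/7 + O/7) = 39/7 + O/7)
C = 63/16 (C = 4 - 1/((39/7 + (1/7)*3) + (1 + 4)*2) = 4 - 1/((39/7 + 3/7) + 5*2) = 4 - 1/(6 + 10) = 4 - 1/16 = 63/16 ≈ 3.9375)
(-36 + 40)**2 - (C + 22)**2 = (-36 + 40)**2 - (63/16 + 22)**2 = 4**2 - (415/16)**2 = 16 - 1*172225/256 = 16 - 172225/256 = -168129/256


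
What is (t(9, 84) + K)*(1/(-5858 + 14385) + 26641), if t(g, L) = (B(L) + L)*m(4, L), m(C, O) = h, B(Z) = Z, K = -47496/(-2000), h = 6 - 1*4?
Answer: 10215395574048/1065875 ≈ 9.5840e+6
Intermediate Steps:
h = 2 (h = 6 - 4 = 2)
K = 5937/250 (K = -47496*(-1/2000) = 5937/250 ≈ 23.748)
m(C, O) = 2
t(g, L) = 4*L (t(g, L) = (L + L)*2 = (2*L)*2 = 4*L)
(t(9, 84) + K)*(1/(-5858 + 14385) + 26641) = (4*84 + 5937/250)*(1/(-5858 + 14385) + 26641) = (336 + 5937/250)*(1/8527 + 26641) = 89937*(1/8527 + 26641)/250 = (89937/250)*(227167808/8527) = 10215395574048/1065875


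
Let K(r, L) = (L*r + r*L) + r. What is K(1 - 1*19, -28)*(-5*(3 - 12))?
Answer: 44550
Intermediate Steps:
K(r, L) = r + 2*L*r (K(r, L) = (L*r + L*r) + r = 2*L*r + r = r + 2*L*r)
K(1 - 1*19, -28)*(-5*(3 - 12)) = ((1 - 1*19)*(1 + 2*(-28)))*(-5*(3 - 12)) = ((1 - 19)*(1 - 56))*(-5*(-9)) = -18*(-55)*45 = 990*45 = 44550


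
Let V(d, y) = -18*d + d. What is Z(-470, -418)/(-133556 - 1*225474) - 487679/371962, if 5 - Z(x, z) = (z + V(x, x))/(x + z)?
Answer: -925509663953/705883446260 ≈ -1.3111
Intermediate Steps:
V(d, y) = -17*d
Z(x, z) = 5 - (z - 17*x)/(x + z)
Z(-470, -418)/(-133556 - 1*225474) - 487679/371962 = (2*(2*(-418) + 11*(-470))/(-470 - 418))/(-133556 - 1*225474) - 487679/371962 = (2*(-836 - 5170)/(-888))/(-133556 - 225474) - 487679*1/371962 = (2*(-1/888)*(-6006))/(-359030) - 487679/371962 = (1001/74)*(-1/359030) - 487679/371962 = -143/3795460 - 487679/371962 = -925509663953/705883446260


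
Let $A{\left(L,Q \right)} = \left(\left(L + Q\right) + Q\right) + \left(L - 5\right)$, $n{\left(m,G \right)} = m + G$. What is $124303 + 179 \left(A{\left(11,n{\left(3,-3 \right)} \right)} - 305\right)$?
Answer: $72751$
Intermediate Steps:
$n{\left(m,G \right)} = G + m$
$A{\left(L,Q \right)} = -5 + 2 L + 2 Q$ ($A{\left(L,Q \right)} = \left(L + 2 Q\right) + \left(L - 5\right) = \left(L + 2 Q\right) + \left(-5 + L\right) = -5 + 2 L + 2 Q$)
$124303 + 179 \left(A{\left(11,n{\left(3,-3 \right)} \right)} - 305\right) = 124303 + 179 \left(\left(-5 + 2 \cdot 11 + 2 \left(-3 + 3\right)\right) - 305\right) = 124303 + 179 \left(\left(-5 + 22 + 2 \cdot 0\right) - 305\right) = 124303 + 179 \left(\left(-5 + 22 + 0\right) - 305\right) = 124303 + 179 \left(17 - 305\right) = 124303 + 179 \left(-288\right) = 124303 - 51552 = 72751$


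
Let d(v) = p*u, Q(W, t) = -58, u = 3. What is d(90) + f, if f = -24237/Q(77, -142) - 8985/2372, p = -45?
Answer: 19198137/68788 ≈ 279.09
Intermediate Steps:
d(v) = -135 (d(v) = -45*3 = -135)
f = 28484517/68788 (f = -24237/(-58) - 8985/2372 = -24237*(-1/58) - 8985*1/2372 = 24237/58 - 8985/2372 = 28484517/68788 ≈ 414.09)
d(90) + f = -135 + 28484517/68788 = 19198137/68788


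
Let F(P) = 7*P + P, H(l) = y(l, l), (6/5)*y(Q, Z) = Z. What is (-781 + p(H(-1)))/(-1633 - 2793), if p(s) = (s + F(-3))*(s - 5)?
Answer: 22901/159336 ≈ 0.14373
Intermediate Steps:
y(Q, Z) = 5*Z/6
H(l) = 5*l/6
F(P) = 8*P
p(s) = (-24 + s)*(-5 + s) (p(s) = (s + 8*(-3))*(s - 5) = (s - 24)*(-5 + s) = (-24 + s)*(-5 + s))
(-781 + p(H(-1)))/(-1633 - 2793) = (-781 + (120 + ((⅚)*(-1))² - 145*(-1)/6))/(-1633 - 2793) = (-781 + (120 + (-⅚)² - 29*(-⅚)))/(-4426) = (-781 + (120 + 25/36 + 145/6))*(-1/4426) = (-781 + 5215/36)*(-1/4426) = -22901/36*(-1/4426) = 22901/159336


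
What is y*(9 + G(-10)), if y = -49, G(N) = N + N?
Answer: 539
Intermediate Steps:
G(N) = 2*N
y*(9 + G(-10)) = -49*(9 + 2*(-10)) = -49*(9 - 20) = -49*(-11) = 539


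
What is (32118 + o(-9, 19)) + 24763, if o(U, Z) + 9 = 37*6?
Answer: 57094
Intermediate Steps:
o(U, Z) = 213 (o(U, Z) = -9 + 37*6 = -9 + 222 = 213)
(32118 + o(-9, 19)) + 24763 = (32118 + 213) + 24763 = 32331 + 24763 = 57094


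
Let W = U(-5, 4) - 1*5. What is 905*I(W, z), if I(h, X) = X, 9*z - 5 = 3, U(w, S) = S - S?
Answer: 7240/9 ≈ 804.44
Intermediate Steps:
U(w, S) = 0
z = 8/9 (z = 5/9 + (1/9)*3 = 5/9 + 1/3 = 8/9 ≈ 0.88889)
W = -5 (W = 0 - 1*5 = 0 - 5 = -5)
905*I(W, z) = 905*(8/9) = 7240/9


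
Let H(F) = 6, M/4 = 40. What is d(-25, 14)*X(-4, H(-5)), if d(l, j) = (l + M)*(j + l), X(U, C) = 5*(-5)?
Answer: 37125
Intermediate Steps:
M = 160 (M = 4*40 = 160)
X(U, C) = -25
d(l, j) = (160 + l)*(j + l) (d(l, j) = (l + 160)*(j + l) = (160 + l)*(j + l))
d(-25, 14)*X(-4, H(-5)) = ((-25)² + 160*14 + 160*(-25) + 14*(-25))*(-25) = (625 + 2240 - 4000 - 350)*(-25) = -1485*(-25) = 37125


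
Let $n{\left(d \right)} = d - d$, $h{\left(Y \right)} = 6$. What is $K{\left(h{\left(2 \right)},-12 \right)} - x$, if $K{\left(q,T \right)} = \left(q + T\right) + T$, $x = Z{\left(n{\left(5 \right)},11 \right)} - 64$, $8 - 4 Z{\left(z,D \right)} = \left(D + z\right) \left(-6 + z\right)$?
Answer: $\frac{55}{2} \approx 27.5$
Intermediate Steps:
$n{\left(d \right)} = 0$
$Z{\left(z,D \right)} = 2 - \frac{\left(-6 + z\right) \left(D + z\right)}{4}$ ($Z{\left(z,D \right)} = 2 - \frac{\left(D + z\right) \left(-6 + z\right)}{4} = 2 - \frac{\left(-6 + z\right) \left(D + z\right)}{4}$)
$x = - \frac{91}{2}$ ($x = \left(2 - \frac{0^{2}}{4} + \frac{3}{2} \cdot 11 + \frac{3}{2} \cdot 0 - \frac{11}{4} \cdot 0\right) - 64 = \left(2 - 0 + \frac{33}{2} + 0 + 0\right) - 64 = \left(2 + 0 + \frac{33}{2} + 0 + 0\right) - 64 = \frac{37}{2} - 64 = - \frac{91}{2} \approx -45.5$)
$K{\left(q,T \right)} = q + 2 T$ ($K{\left(q,T \right)} = \left(T + q\right) + T = q + 2 T$)
$K{\left(h{\left(2 \right)},-12 \right)} - x = \left(6 + 2 \left(-12\right)\right) - - \frac{91}{2} = \left(6 - 24\right) + \frac{91}{2} = -18 + \frac{91}{2} = \frac{55}{2}$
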